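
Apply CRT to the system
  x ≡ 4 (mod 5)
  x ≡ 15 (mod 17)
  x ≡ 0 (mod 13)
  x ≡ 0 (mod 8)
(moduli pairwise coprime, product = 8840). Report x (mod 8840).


Product of moduli M = 5 · 17 · 13 · 8 = 8840.
Merge one congruence at a time:
  Start: x ≡ 4 (mod 5).
  Combine with x ≡ 15 (mod 17); new modulus lcm = 85.
    Write x = 4 + 5·t and substitute into x ≡ 15 (mod 17): 5·t ≡ 15 − 4 = 11 (mod 17).
    The inverse of 5 mod 17 is 7 (since 5·7 = 35 = 2·17 + 1), so t ≡ 7·11 = 77 ≡ 9 (mod 17).
    Then x = 4 + 5·9 = 49, valid modulo lcm(5, 17) = 85: x ≡ 49 (mod 85).
  Combine with x ≡ 0 (mod 13); new modulus lcm = 1105.
    Write x = 49 + 85·t and substitute into x ≡ 0 (mod 13): 85·t ≡ 0 − 49 = -49 (mod 13).
    Reduce coefficients mod 13: 7·t ≡ 3 (mod 13).
    The inverse of 7 mod 13 is 2 (since 7·2 = 14 = 1·13 + 1), so t ≡ 2·3 = 6 ≡ 6 (mod 13).
    Then x = 49 + 85·6 = 559, valid modulo lcm(85, 13) = 1105: x ≡ 559 (mod 1105).
  Combine with x ≡ 0 (mod 8); new modulus lcm = 8840.
    Write x = 559 + 1105·t and substitute into x ≡ 0 (mod 8): 1105·t ≡ 0 − 559 = -559 (mod 8).
    Reduce coefficients mod 8: 1·t ≡ 1 (mod 8).
    So t ≡ 1 (mod 8).
    Then x = 559 + 1105·1 = 1664, valid modulo lcm(1105, 8) = 8840: x ≡ 1664 (mod 8840).
Verify against each original: 1664 mod 5 = 4, 1664 mod 17 = 15, 1664 mod 13 = 0, 1664 mod 8 = 0.

x ≡ 1664 (mod 8840).


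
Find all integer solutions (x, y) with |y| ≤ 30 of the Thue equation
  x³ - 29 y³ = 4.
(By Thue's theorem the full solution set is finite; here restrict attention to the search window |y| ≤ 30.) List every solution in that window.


The equation is x³ - 29y³ = 4. For fixed y, x³ = 29·y³ + 4, so a solution requires the RHS to be a perfect cube.
Strategy: iterate y from -30 to 30, compute RHS = 29·y³ + 4, and check whether it is a (positive or negative) perfect cube.
Check small values of y:
  y = 0: RHS = 4 is not a perfect cube.
  y = 1: RHS = 33 is not a perfect cube.
  y = -1: RHS = -25 is not a perfect cube.
  y = 2: RHS = 236 is not a perfect cube.
  y = -2: RHS = -228 is not a perfect cube.
  y = 3: RHS = 787 is not a perfect cube.
  y = -3: RHS = -779 is not a perfect cube.
Continuing the search up to |y| = 30 finds no solutions either.
No (x, y) in the scanned range satisfies the equation.

No integer solutions with |y| ≤ 30.


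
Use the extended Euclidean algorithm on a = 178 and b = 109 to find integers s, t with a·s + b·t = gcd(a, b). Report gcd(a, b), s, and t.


Euclidean algorithm on (178, 109) — divide until remainder is 0:
  178 = 1 · 109 + 69
  109 = 1 · 69 + 40
  69 = 1 · 40 + 29
  40 = 1 · 29 + 11
  29 = 2 · 11 + 7
  11 = 1 · 7 + 4
  7 = 1 · 4 + 3
  4 = 1 · 3 + 1
  3 = 3 · 1 + 0
gcd(178, 109) = 1.
Track Bezout coefficients alongside the remainders: start with r₀ = 178 = a·1 + b·0 (s = 1, t = 0) and r₁ = 109 = a·0 + b·1 (s = 0, t = 1); each new remainder r_{k+1} = r_{k-1} − q_k·r_k inherits s_{k+1} = s_{k-1} − q_k·s_k, t_{k+1} = t_{k-1} − q_k·t_k, so r_k = a·s_k + b·t_k at every step:
  q = 1: r = 69, s = 1 − 1·0 = 1, t = 0 − 1·1 = -1  (check: 178·1 + 109·(-1) = 69)
  q = 1: r = 40, s = 0 − 1·1 = -1, t = 1 − 1·(-1) = 2  (check: 178·(-1) + 109·2 = 40)
  q = 1: r = 29, s = 1 − 1·(-1) = 2, t = -1 − 1·2 = -3  (check: 178·2 + 109·(-3) = 29)
  q = 1: r = 11, s = -1 − 1·2 = -3, t = 2 − 1·(-3) = 5  (check: 178·(-3) + 109·5 = 11)
  q = 2: r = 7, s = 2 − 2·(-3) = 8, t = -3 − 2·5 = -13  (check: 178·8 + 109·(-13) = 7)
  q = 1: r = 4, s = -3 − 1·8 = -11, t = 5 − 1·(-13) = 18  (check: 178·(-11) + 109·18 = 4)
  q = 1: r = 3, s = 8 − 1·(-11) = 19, t = -13 − 1·18 = -31  (check: 178·19 + 109·(-31) = 3)
  q = 1: r = 1, s = -11 − 1·19 = -30, t = 18 − 1·(-31) = 49  (check: 178·(-30) + 109·49 = 1)
The row with r = 1 (the gcd) gives the Bezout coefficients s = -30, t = 49.
Result: 178 · (-30) + 109 · (49) = 1.

gcd(178, 109) = 1; s = -30, t = 49 (check: 178·(-30) + 109·49 = 1).


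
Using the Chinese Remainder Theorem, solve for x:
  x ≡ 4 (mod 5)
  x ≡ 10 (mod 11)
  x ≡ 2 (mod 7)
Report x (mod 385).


Moduli 5, 11, 7 are pairwise coprime; by CRT there is a unique solution modulo M = 5 · 11 · 7 = 385.
Solve pairwise, accumulating the modulus:
  Start with x ≡ 4 (mod 5).
  Combine with x ≡ 10 (mod 11): since gcd(5, 11) = 1, we get a unique residue mod 55.
    Write x = 4 + 5·t and substitute into x ≡ 10 (mod 11): 5·t ≡ 10 − 4 = 6 (mod 11).
    The inverse of 5 mod 11 is 9 (since 5·9 = 45 = 4·11 + 1), so t ≡ 9·6 = 54 ≡ 10 (mod 11).
    Then x = 4 + 5·10 = 54, valid modulo lcm(5, 11) = 55: x ≡ 54 (mod 55).
  Combine with x ≡ 2 (mod 7): since gcd(55, 7) = 1, we get a unique residue mod 385.
    Write x = 54 + 55·t and substitute into x ≡ 2 (mod 7): 55·t ≡ 2 − 54 = -52 (mod 7).
    Reduce coefficients mod 7: 6·t ≡ 4 (mod 7).
    The inverse of 6 mod 7 is 6 (since 6·6 = 36 = 5·7 + 1), so t ≡ 6·4 = 24 ≡ 3 (mod 7).
    Then x = 54 + 55·3 = 219, valid modulo lcm(55, 7) = 385: x ≡ 219 (mod 385).
Verify: 219 mod 5 = 4 ✓, 219 mod 11 = 10 ✓, 219 mod 7 = 2 ✓.

x ≡ 219 (mod 385).


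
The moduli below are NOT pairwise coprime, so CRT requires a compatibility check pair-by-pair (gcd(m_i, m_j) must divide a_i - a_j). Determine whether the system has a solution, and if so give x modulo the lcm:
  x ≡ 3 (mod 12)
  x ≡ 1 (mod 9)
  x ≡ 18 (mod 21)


Moduli 12, 9, 21 are not pairwise coprime, so CRT works modulo lcm(m_i) when all pairwise compatibility conditions hold.
Pairwise compatibility: gcd(m_i, m_j) must divide a_i - a_j for every pair.
Merge one congruence at a time:
  Start: x ≡ 3 (mod 12).
  Combine with x ≡ 1 (mod 9): gcd(12, 9) = 3, and 1 - 3 = -2 is NOT divisible by 3.
    ⇒ system is inconsistent (no integer solution).

No solution (the system is inconsistent).


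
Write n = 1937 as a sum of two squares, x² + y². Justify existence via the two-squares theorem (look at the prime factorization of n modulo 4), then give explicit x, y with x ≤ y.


Step 1: Factor n = 1937 = 13 · 149.
Step 2: Check the mod-4 condition on each prime factor: 13 ≡ 1 (mod 4), exponent 1; 149 ≡ 1 (mod 4), exponent 1.
All primes ≡ 3 (mod 4) appear to even exponent (or don't appear), so by the two-squares theorem n IS expressible as a sum of two squares.
Step 3: Build a representation. Here n = 13 · 149 is a product of primes ≡ 1 (mod 4). Each prime p ≡ 1 (mod 4) is itself a sum of two squares; find a² by testing p − a² for a perfect square:
  13: 13 − 1² = 12, 13 − 2² = 9 = 3² ⇒ 13 = 2² + 3².
  149: 149 − 1² = 148, 149 − 2² = 145, 149 − 3² = 140, 149 − 4² = 133, 149 − 5² = 124, 149 − 6² = 113, 149 − 7² = 100 = 10² ⇒ 149 = 7² + 10².
  Combine using the Brahmagupta–Fibonacci identity (a² + b²)(c² + d²) = (ac − bd)² + (ad + bc)² = (ac + bd)² + (ad − bc)²:
  13 · 149 = 1937: from (2² + 3²)(7² + 10²), take (2·7 − 3·10, 2·10 + 3·7) = (14 − 30, 20 + 21) = (-16, 41); dropping signs (only squares matter) gives (16, 41); check 16² + 41² = 256 + 1681 = 1937 ✓.
Step 4: Order so x ≤ y and verify: 16² + 41² = 256 + 1681 = 1937 = n. ✓

n = 1937 = 16² + 41² (one valid representation with x ≤ y).


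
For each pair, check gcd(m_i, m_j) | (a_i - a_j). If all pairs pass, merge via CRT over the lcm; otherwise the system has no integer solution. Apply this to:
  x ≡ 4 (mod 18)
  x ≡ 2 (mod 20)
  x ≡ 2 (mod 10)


Moduli 18, 20, 10 are not pairwise coprime, so CRT works modulo lcm(m_i) when all pairwise compatibility conditions hold.
Pairwise compatibility: gcd(m_i, m_j) must divide a_i - a_j for every pair.
Merge one congruence at a time:
  Start: x ≡ 4 (mod 18).
  Combine with x ≡ 2 (mod 20): gcd(18, 20) = 2; 2 - 4 = -2, which IS divisible by 2, so compatible.
    Write x = 4 + 18·t and substitute into x ≡ 2 (mod 20): 18·t ≡ 2 − 4 = -2 (mod 20).
    Divide the congruence (and modulus) by g = 2: 9·t ≡ -1 (mod 10).
    Reduce coefficients mod 10: 9·t ≡ 9 (mod 10).
    The inverse of 9 mod 10 is 9 (since 9·9 = 81 = 8·10 + 1), so t ≡ 9·9 = 81 ≡ 1 (mod 10).
    Then x = 4 + 18·1 = 22, valid modulo lcm(18, 20) = 180: x ≡ 22 (mod 180).
  Combine with x ≡ 2 (mod 10): gcd(180, 10) = 10; 2 - 22 = -20, which IS divisible by 10, so compatible.
    Write x = 22 + 180·t and substitute into x ≡ 2 (mod 10): 180·t ≡ 2 − 22 = -20 (mod 10).
    Divide the congruence (and modulus) by g = 10: 18·t ≡ -2 (mod 1).
    Modulo 1 every t works; take t = 0.
    Then x = 22 + 180·0 = 22, valid modulo lcm(180, 10) = 180: x ≡ 22 (mod 180).
Verify: 22 mod 18 = 4, 22 mod 20 = 2, 22 mod 10 = 2.

x ≡ 22 (mod 180).


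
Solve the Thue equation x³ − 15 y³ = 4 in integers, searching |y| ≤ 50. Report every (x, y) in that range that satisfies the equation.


The equation is x³ - 15y³ = 4. For fixed y, x³ = 15·y³ + 4, so a solution requires the RHS to be a perfect cube.
Strategy: iterate y from -50 to 50, compute RHS = 15·y³ + 4, and check whether it is a (positive or negative) perfect cube.
Check small values of y:
  y = 0: RHS = 4 is not a perfect cube.
  y = 1: RHS = 19 is not a perfect cube.
  y = -1: RHS = -11 is not a perfect cube.
  y = 2: RHS = 124 is not a perfect cube.
  y = -2: RHS = -116 is not a perfect cube.
  y = 3: RHS = 409 is not a perfect cube.
  y = -3: RHS = -401 is not a perfect cube.
Continuing the search up to |y| = 50 finds no solutions either.
No (x, y) in the scanned range satisfies the equation.

No integer solutions with |y| ≤ 50.


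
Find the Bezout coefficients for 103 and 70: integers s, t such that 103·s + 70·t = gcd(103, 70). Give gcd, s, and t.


Euclidean algorithm on (103, 70) — divide until remainder is 0:
  103 = 1 · 70 + 33
  70 = 2 · 33 + 4
  33 = 8 · 4 + 1
  4 = 4 · 1 + 0
gcd(103, 70) = 1.
Track Bezout coefficients alongside the remainders: start with r₀ = 103 = a·1 + b·0 (s = 1, t = 0) and r₁ = 70 = a·0 + b·1 (s = 0, t = 1); each new remainder r_{k+1} = r_{k-1} − q_k·r_k inherits s_{k+1} = s_{k-1} − q_k·s_k, t_{k+1} = t_{k-1} − q_k·t_k, so r_k = a·s_k + b·t_k at every step:
  q = 1: r = 33, s = 1 − 1·0 = 1, t = 0 − 1·1 = -1  (check: 103·1 + 70·(-1) = 33)
  q = 2: r = 4, s = 0 − 2·1 = -2, t = 1 − 2·(-1) = 3  (check: 103·(-2) + 70·3 = 4)
  q = 8: r = 1, s = 1 − 8·(-2) = 17, t = -1 − 8·3 = -25  (check: 103·17 + 70·(-25) = 1)
The row with r = 1 (the gcd) gives the Bezout coefficients s = 17, t = -25.
Result: 103 · (17) + 70 · (-25) = 1.

gcd(103, 70) = 1; s = 17, t = -25 (check: 103·17 + 70·(-25) = 1).


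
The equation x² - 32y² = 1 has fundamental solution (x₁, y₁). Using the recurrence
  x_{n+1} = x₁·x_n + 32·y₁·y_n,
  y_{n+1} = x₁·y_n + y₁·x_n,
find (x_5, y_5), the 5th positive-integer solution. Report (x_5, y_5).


Step 1: Find the fundamental solution (x₁, y₁) of x² - 32y² = 1.
  Expand √32 as a continued fraction. a₀ = ⌊√32⌋ = 5; iterate m_{k+1} = d_k·a_k − m_k, d_{k+1} = (32 − m_{k+1}²)/d_k, a_{k+1} = ⌊(a₀ + m_{k+1})/d_{k+1}⌋ (starting m₀ = 0, d₀ = 1), with convergents p_k = a_k·p_{k-1} + p_{k-2}, q_k = a_k·q_{k-1} + q_{k-2} (p₋₁ = 1, q₋₁ = 0):
  k = 0: a₀ = 5; p₀/q₀ = 5/1; p₀² − 32·q₀² = 25 − 32 = -7.
  k = 1: m = 5, d = 7, a = ⌊(5 + 5)/7⌋ = 1; p/q = (1·5 + 1)/(1·1 + 0) = 6/1; p² − 32·q² = 36 − 32 = 4.
  k = 2: m = 2, d = 4, a = ⌊(5 + 2)/4⌋ = 1; p/q = (1·6 + 5)/(1·1 + 1) = 11/2; p² − 32·q² = 121 − 128 = -7.
  k = 3: m = 2, d = 7, a = ⌊(5 + 2)/7⌋ = 1; p/q = (1·11 + 6)/(1·2 + 1) = 17/3; p² − 32·q² = 289 − 288 = 1.
  The first convergent with p² − 32·q² = 1 gives the fundamental solution (x₁, y₁) = (17, 3).
Step 2: Apply the recurrence (x_{n+1}, y_{n+1}) = (x₁x_n + 32y₁y_n, x₁y_n + y₁x_n) repeatedly.
  From (x_1, y_1) = (17, 3): x_2 = 17·17 + 32·3·3 = 577; y_2 = 17·3 + 3·17 = 102.
  From (x_2, y_2) = (577, 102): x_3 = 17·577 + 32·3·102 = 19601; y_3 = 17·102 + 3·577 = 3465.
  From (x_3, y_3) = (19601, 3465): x_4 = 17·19601 + 32·3·3465 = 665857; y_4 = 17·3465 + 3·19601 = 117708.
  From (x_4, y_4) = (665857, 117708): x_5 = 17·665857 + 32·3·117708 = 22619537; y_5 = 17·117708 + 3·665857 = 3998607.
Step 3: Verify x_5² - 32·y_5² = 511643454094369 - 511643454094368 = 1 (should be 1). ✓

(x_1, y_1) = (17, 3); (x_5, y_5) = (22619537, 3998607).


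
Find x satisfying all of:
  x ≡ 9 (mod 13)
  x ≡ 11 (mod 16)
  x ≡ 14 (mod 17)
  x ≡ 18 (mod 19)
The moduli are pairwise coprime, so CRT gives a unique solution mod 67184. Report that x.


Product of moduli M = 13 · 16 · 17 · 19 = 67184.
Merge one congruence at a time:
  Start: x ≡ 9 (mod 13).
  Combine with x ≡ 11 (mod 16); new modulus lcm = 208.
    Write x = 9 + 13·t and substitute into x ≡ 11 (mod 16): 13·t ≡ 11 − 9 = 2 (mod 16).
    The inverse of 13 mod 16 is 5 (since 13·5 = 65 = 4·16 + 1), so t ≡ 5·2 = 10 ≡ 10 (mod 16).
    Then x = 9 + 13·10 = 139, valid modulo lcm(13, 16) = 208: x ≡ 139 (mod 208).
  Combine with x ≡ 14 (mod 17); new modulus lcm = 3536.
    Write x = 139 + 208·t and substitute into x ≡ 14 (mod 17): 208·t ≡ 14 − 139 = -125 (mod 17).
    Reduce coefficients mod 17: 4·t ≡ 11 (mod 17).
    The inverse of 4 mod 17 is 13 (since 4·13 = 52 = 3·17 + 1), so t ≡ 13·11 = 143 ≡ 7 (mod 17).
    Then x = 139 + 208·7 = 1595, valid modulo lcm(208, 17) = 3536: x ≡ 1595 (mod 3536).
  Combine with x ≡ 18 (mod 19); new modulus lcm = 67184.
    Write x = 1595 + 3536·t and substitute into x ≡ 18 (mod 19): 3536·t ≡ 18 − 1595 = -1577 (mod 19).
    Reduce coefficients mod 19: 2·t ≡ 0 (mod 19).
    The inverse of 2 mod 19 is 10 (since 2·10 = 20 = 1·19 + 1), so t ≡ 10·0 = 0 ≡ 0 (mod 19).
    Then x = 1595 + 3536·0 = 1595, valid modulo lcm(3536, 19) = 67184: x ≡ 1595 (mod 67184).
Verify against each original: 1595 mod 13 = 9, 1595 mod 16 = 11, 1595 mod 17 = 14, 1595 mod 19 = 18.

x ≡ 1595 (mod 67184).


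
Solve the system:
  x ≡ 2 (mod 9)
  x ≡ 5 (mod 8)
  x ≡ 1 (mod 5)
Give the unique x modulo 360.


Moduli 9, 8, 5 are pairwise coprime; by CRT there is a unique solution modulo M = 9 · 8 · 5 = 360.
Solve pairwise, accumulating the modulus:
  Start with x ≡ 2 (mod 9).
  Combine with x ≡ 5 (mod 8): since gcd(9, 8) = 1, we get a unique residue mod 72.
    Write x = 2 + 9·t and substitute into x ≡ 5 (mod 8): 9·t ≡ 5 − 2 = 3 (mod 8).
    Reduce coefficients mod 8: 1·t ≡ 3 (mod 8).
    So t ≡ 3 (mod 8).
    Then x = 2 + 9·3 = 29, valid modulo lcm(9, 8) = 72: x ≡ 29 (mod 72).
  Combine with x ≡ 1 (mod 5): since gcd(72, 5) = 1, we get a unique residue mod 360.
    Write x = 29 + 72·t and substitute into x ≡ 1 (mod 5): 72·t ≡ 1 − 29 = -28 (mod 5).
    Reduce coefficients mod 5: 2·t ≡ 2 (mod 5).
    The inverse of 2 mod 5 is 3 (since 2·3 = 6 = 1·5 + 1), so t ≡ 3·2 = 6 ≡ 1 (mod 5).
    Then x = 29 + 72·1 = 101, valid modulo lcm(72, 5) = 360: x ≡ 101 (mod 360).
Verify: 101 mod 9 = 2 ✓, 101 mod 8 = 5 ✓, 101 mod 5 = 1 ✓.

x ≡ 101 (mod 360).


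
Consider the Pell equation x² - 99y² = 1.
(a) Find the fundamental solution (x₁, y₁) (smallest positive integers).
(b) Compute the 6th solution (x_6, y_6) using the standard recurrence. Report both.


Step 1: Find the fundamental solution (x₁, y₁) of x² - 99y² = 1.
  Expand √99 as a continued fraction. a₀ = ⌊√99⌋ = 9; iterate m_{k+1} = d_k·a_k − m_k, d_{k+1} = (99 − m_{k+1}²)/d_k, a_{k+1} = ⌊(a₀ + m_{k+1})/d_{k+1}⌋ (starting m₀ = 0, d₀ = 1), with convergents p_k = a_k·p_{k-1} + p_{k-2}, q_k = a_k·q_{k-1} + q_{k-2} (p₋₁ = 1, q₋₁ = 0):
  k = 0: a₀ = 9; p₀/q₀ = 9/1; p₀² − 99·q₀² = 81 − 99 = -18.
  k = 1: m = 9, d = 18, a = ⌊(9 + 9)/18⌋ = 1; p/q = (1·9 + 1)/(1·1 + 0) = 10/1; p² − 99·q² = 100 − 99 = 1.
  The first convergent with p² − 99·q² = 1 gives the fundamental solution (x₁, y₁) = (10, 1).
Step 2: Apply the recurrence (x_{n+1}, y_{n+1}) = (x₁x_n + 99y₁y_n, x₁y_n + y₁x_n) repeatedly.
  From (x_1, y_1) = (10, 1): x_2 = 10·10 + 99·1·1 = 199; y_2 = 10·1 + 1·10 = 20.
  From (x_2, y_2) = (199, 20): x_3 = 10·199 + 99·1·20 = 3970; y_3 = 10·20 + 1·199 = 399.
  From (x_3, y_3) = (3970, 399): x_4 = 10·3970 + 99·1·399 = 79201; y_4 = 10·399 + 1·3970 = 7960.
  From (x_4, y_4) = (79201, 7960): x_5 = 10·79201 + 99·1·7960 = 1580050; y_5 = 10·7960 + 1·79201 = 158801.
  From (x_5, y_5) = (1580050, 158801): x_6 = 10·1580050 + 99·1·158801 = 31521799; y_6 = 10·158801 + 1·1580050 = 3168060.
Step 3: Verify x_6² - 99·y_6² = 993623812196401 - 993623812196400 = 1 (should be 1). ✓

(x_1, y_1) = (10, 1); (x_6, y_6) = (31521799, 3168060).


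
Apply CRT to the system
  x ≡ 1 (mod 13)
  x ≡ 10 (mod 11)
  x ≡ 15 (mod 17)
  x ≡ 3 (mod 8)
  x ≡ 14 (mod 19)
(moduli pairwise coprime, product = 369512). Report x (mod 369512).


Product of moduli M = 13 · 11 · 17 · 8 · 19 = 369512.
Merge one congruence at a time:
  Start: x ≡ 1 (mod 13).
  Combine with x ≡ 10 (mod 11); new modulus lcm = 143.
    Write x = 1 + 13·t and substitute into x ≡ 10 (mod 11): 13·t ≡ 10 − 1 = 9 (mod 11).
    Reduce coefficients mod 11: 2·t ≡ 9 (mod 11).
    The inverse of 2 mod 11 is 6 (since 2·6 = 12 = 1·11 + 1), so t ≡ 6·9 = 54 ≡ 10 (mod 11).
    Then x = 1 + 13·10 = 131, valid modulo lcm(13, 11) = 143: x ≡ 131 (mod 143).
  Combine with x ≡ 15 (mod 17); new modulus lcm = 2431.
    Write x = 131 + 143·t and substitute into x ≡ 15 (mod 17): 143·t ≡ 15 − 131 = -116 (mod 17).
    Reduce coefficients mod 17: 7·t ≡ 3 (mod 17).
    The inverse of 7 mod 17 is 5 (since 7·5 = 35 = 2·17 + 1), so t ≡ 5·3 = 15 ≡ 15 (mod 17).
    Then x = 131 + 143·15 = 2276, valid modulo lcm(143, 17) = 2431: x ≡ 2276 (mod 2431).
  Combine with x ≡ 3 (mod 8); new modulus lcm = 19448.
    Write x = 2276 + 2431·t and substitute into x ≡ 3 (mod 8): 2431·t ≡ 3 − 2276 = -2273 (mod 8).
    Reduce coefficients mod 8: 7·t ≡ 7 (mod 8).
    The inverse of 7 mod 8 is 7 (since 7·7 = 49 = 6·8 + 1), so t ≡ 7·7 = 49 ≡ 1 (mod 8).
    Then x = 2276 + 2431·1 = 4707, valid modulo lcm(2431, 8) = 19448: x ≡ 4707 (mod 19448).
  Combine with x ≡ 14 (mod 19); new modulus lcm = 369512.
    Write x = 4707 + 19448·t and substitute into x ≡ 14 (mod 19): 19448·t ≡ 14 − 4707 = -4693 (mod 19).
    Reduce coefficients mod 19: 11·t ≡ 0 (mod 19).
    The inverse of 11 mod 19 is 7 (since 11·7 = 77 = 4·19 + 1), so t ≡ 7·0 = 0 ≡ 0 (mod 19).
    Then x = 4707 + 19448·0 = 4707, valid modulo lcm(19448, 19) = 369512: x ≡ 4707 (mod 369512).
Verify against each original: 4707 mod 13 = 1, 4707 mod 11 = 10, 4707 mod 17 = 15, 4707 mod 8 = 3, 4707 mod 19 = 14.

x ≡ 4707 (mod 369512).


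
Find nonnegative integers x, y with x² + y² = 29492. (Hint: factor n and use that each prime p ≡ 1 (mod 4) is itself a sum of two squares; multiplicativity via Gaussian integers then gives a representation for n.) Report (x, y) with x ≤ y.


Step 1: Factor n = 29492 = 2^2 · 73 · 101.
Step 2: Check the mod-4 condition on each prime factor: 2 = 2 (special); 73 ≡ 1 (mod 4), exponent 1; 101 ≡ 1 (mod 4), exponent 1.
All primes ≡ 3 (mod 4) appear to even exponent (or don't appear), so by the two-squares theorem n IS expressible as a sum of two squares.
Step 3: Build a representation. Group n = k² · m with k = 2 and m = 73 · 101 = 7373 (a product of primes ≡ 1 (mod 4)); a representation of m scales to one of n via (k·x)² + (k·y)² = k²(x² + y²). Each prime p ≡ 1 (mod 4) is itself a sum of two squares; find a² by testing p − a² for a perfect square:
  73: 73 − 1² = 72, 73 − 2² = 69, 73 − 3² = 64 = 8² ⇒ 73 = 3² + 8².
  101: 101 − 1² = 100 = 10² ⇒ 101 = 1² + 10².
  Combine using the Brahmagupta–Fibonacci identity (a² + b²)(c² + d²) = (ac − bd)² + (ad + bc)² = (ac + bd)² + (ad − bc)²:
  73 · 101 = 7373: from (3² + 8²)(1² + 10²), take (3·1 − 8·10, 3·10 + 8·1) = (3 − 80, 30 + 8) = (-77, 38); dropping signs (only squares matter) gives (77, 38); check 77² + 38² = 5929 + 1444 = 7373 ✓.
  Scale by k = 2: (2·77, 2·38) = (154, 76).
Step 4: Order so x ≤ y and verify: 76² + 154² = 5776 + 23716 = 29492 = n. ✓

n = 29492 = 76² + 154² (one valid representation with x ≤ y).


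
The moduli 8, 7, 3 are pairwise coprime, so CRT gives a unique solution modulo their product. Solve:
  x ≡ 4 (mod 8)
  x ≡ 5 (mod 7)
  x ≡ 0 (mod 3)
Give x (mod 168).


Moduli 8, 7, 3 are pairwise coprime; by CRT there is a unique solution modulo M = 8 · 7 · 3 = 168.
Solve pairwise, accumulating the modulus:
  Start with x ≡ 4 (mod 8).
  Combine with x ≡ 5 (mod 7): since gcd(8, 7) = 1, we get a unique residue mod 56.
    Write x = 4 + 8·t and substitute into x ≡ 5 (mod 7): 8·t ≡ 5 − 4 = 1 (mod 7).
    Reduce coefficients mod 7: 1·t ≡ 1 (mod 7).
    So t ≡ 1 (mod 7).
    Then x = 4 + 8·1 = 12, valid modulo lcm(8, 7) = 56: x ≡ 12 (mod 56).
  Combine with x ≡ 0 (mod 3): since gcd(56, 3) = 1, we get a unique residue mod 168.
    Write x = 12 + 56·t and substitute into x ≡ 0 (mod 3): 56·t ≡ 0 − 12 = -12 (mod 3).
    Reduce coefficients mod 3: 2·t ≡ 0 (mod 3).
    The inverse of 2 mod 3 is 2 (since 2·2 = 4 = 1·3 + 1), so t ≡ 2·0 = 0 ≡ 0 (mod 3).
    Then x = 12 + 56·0 = 12, valid modulo lcm(56, 3) = 168: x ≡ 12 (mod 168).
Verify: 12 mod 8 = 4 ✓, 12 mod 7 = 5 ✓, 12 mod 3 = 0 ✓.

x ≡ 12 (mod 168).


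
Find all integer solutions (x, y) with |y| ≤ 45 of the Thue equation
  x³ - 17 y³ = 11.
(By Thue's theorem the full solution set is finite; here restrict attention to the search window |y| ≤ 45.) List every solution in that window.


The equation is x³ - 17y³ = 11. For fixed y, x³ = 17·y³ + 11, so a solution requires the RHS to be a perfect cube.
Strategy: iterate y from -45 to 45, compute RHS = 17·y³ + 11, and check whether it is a (positive or negative) perfect cube.
Check small values of y:
  y = 0: RHS = 11 is not a perfect cube.
  y = 1: RHS = 28 is not a perfect cube.
  y = -1: RHS = -6 is not a perfect cube.
  y = 2: RHS = 147 is not a perfect cube.
  y = -2: RHS = -125 = (-5)³ ⇒ x = -5 works.
  y = 3: RHS = 470 is not a perfect cube.
  y = -3: RHS = -448 is not a perfect cube.
Continuing the search up to |y| = 45 finds no further solutions beyond those listed.
Collected solutions: (-5, -2).

Solutions (with |y| ≤ 45): (-5, -2).


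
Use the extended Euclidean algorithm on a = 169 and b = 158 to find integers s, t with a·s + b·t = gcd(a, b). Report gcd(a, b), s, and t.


Euclidean algorithm on (169, 158) — divide until remainder is 0:
  169 = 1 · 158 + 11
  158 = 14 · 11 + 4
  11 = 2 · 4 + 3
  4 = 1 · 3 + 1
  3 = 3 · 1 + 0
gcd(169, 158) = 1.
Track Bezout coefficients alongside the remainders: start with r₀ = 169 = a·1 + b·0 (s = 1, t = 0) and r₁ = 158 = a·0 + b·1 (s = 0, t = 1); each new remainder r_{k+1} = r_{k-1} − q_k·r_k inherits s_{k+1} = s_{k-1} − q_k·s_k, t_{k+1} = t_{k-1} − q_k·t_k, so r_k = a·s_k + b·t_k at every step:
  q = 1: r = 11, s = 1 − 1·0 = 1, t = 0 − 1·1 = -1  (check: 169·1 + 158·(-1) = 11)
  q = 14: r = 4, s = 0 − 14·1 = -14, t = 1 − 14·(-1) = 15  (check: 169·(-14) + 158·15 = 4)
  q = 2: r = 3, s = 1 − 2·(-14) = 29, t = -1 − 2·15 = -31  (check: 169·29 + 158·(-31) = 3)
  q = 1: r = 1, s = -14 − 1·29 = -43, t = 15 − 1·(-31) = 46  (check: 169·(-43) + 158·46 = 1)
The row with r = 1 (the gcd) gives the Bezout coefficients s = -43, t = 46.
Result: 169 · (-43) + 158 · (46) = 1.

gcd(169, 158) = 1; s = -43, t = 46 (check: 169·(-43) + 158·46 = 1).


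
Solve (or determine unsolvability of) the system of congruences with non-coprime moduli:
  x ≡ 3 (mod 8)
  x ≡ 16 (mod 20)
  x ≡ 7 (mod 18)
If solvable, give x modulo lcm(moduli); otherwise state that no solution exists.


Moduli 8, 20, 18 are not pairwise coprime, so CRT works modulo lcm(m_i) when all pairwise compatibility conditions hold.
Pairwise compatibility: gcd(m_i, m_j) must divide a_i - a_j for every pair.
Merge one congruence at a time:
  Start: x ≡ 3 (mod 8).
  Combine with x ≡ 16 (mod 20): gcd(8, 20) = 4, and 16 - 3 = 13 is NOT divisible by 4.
    ⇒ system is inconsistent (no integer solution).

No solution (the system is inconsistent).


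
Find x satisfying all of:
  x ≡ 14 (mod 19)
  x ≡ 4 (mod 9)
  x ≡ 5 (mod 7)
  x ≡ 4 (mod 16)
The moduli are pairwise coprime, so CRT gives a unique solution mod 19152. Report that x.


Product of moduli M = 19 · 9 · 7 · 16 = 19152.
Merge one congruence at a time:
  Start: x ≡ 14 (mod 19).
  Combine with x ≡ 4 (mod 9); new modulus lcm = 171.
    Write x = 14 + 19·t and substitute into x ≡ 4 (mod 9): 19·t ≡ 4 − 14 = -10 (mod 9).
    Reduce coefficients mod 9: 1·t ≡ 8 (mod 9).
    So t ≡ 8 (mod 9).
    Then x = 14 + 19·8 = 166, valid modulo lcm(19, 9) = 171: x ≡ 166 (mod 171).
  Combine with x ≡ 5 (mod 7); new modulus lcm = 1197.
    Write x = 166 + 171·t and substitute into x ≡ 5 (mod 7): 171·t ≡ 5 − 166 = -161 (mod 7).
    Reduce coefficients mod 7: 3·t ≡ 0 (mod 7).
    The inverse of 3 mod 7 is 5 (since 3·5 = 15 = 2·7 + 1), so t ≡ 5·0 = 0 ≡ 0 (mod 7).
    Then x = 166 + 171·0 = 166, valid modulo lcm(171, 7) = 1197: x ≡ 166 (mod 1197).
  Combine with x ≡ 4 (mod 16); new modulus lcm = 19152.
    Write x = 166 + 1197·t and substitute into x ≡ 4 (mod 16): 1197·t ≡ 4 − 166 = -162 (mod 16).
    Reduce coefficients mod 16: 13·t ≡ 14 (mod 16).
    The inverse of 13 mod 16 is 5 (since 13·5 = 65 = 4·16 + 1), so t ≡ 5·14 = 70 ≡ 6 (mod 16).
    Then x = 166 + 1197·6 = 7348, valid modulo lcm(1197, 16) = 19152: x ≡ 7348 (mod 19152).
Verify against each original: 7348 mod 19 = 14, 7348 mod 9 = 4, 7348 mod 7 = 5, 7348 mod 16 = 4.

x ≡ 7348 (mod 19152).


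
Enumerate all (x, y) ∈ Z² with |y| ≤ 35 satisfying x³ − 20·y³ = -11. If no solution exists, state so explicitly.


The equation is x³ - 20y³ = -11. For fixed y, x³ = 20·y³ − 11, so a solution requires the RHS to be a perfect cube.
Strategy: iterate y from -35 to 35, compute RHS = 20·y³ − 11, and check whether it is a (positive or negative) perfect cube.
Check small values of y:
  y = 0: RHS = -11 is not a perfect cube.
  y = 1: RHS = 9 is not a perfect cube.
  y = -1: RHS = -31 is not a perfect cube.
  y = 2: RHS = 149 is not a perfect cube.
  y = -2: RHS = -171 is not a perfect cube.
  y = 3: RHS = 529 is not a perfect cube.
  y = -3: RHS = -551 is not a perfect cube.
Continuing the search up to |y| = 35 finds no solutions either.
No (x, y) in the scanned range satisfies the equation.

No integer solutions with |y| ≤ 35.


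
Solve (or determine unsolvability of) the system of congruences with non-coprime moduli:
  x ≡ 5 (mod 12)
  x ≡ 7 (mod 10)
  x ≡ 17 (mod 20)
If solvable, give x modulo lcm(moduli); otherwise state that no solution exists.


Moduli 12, 10, 20 are not pairwise coprime, so CRT works modulo lcm(m_i) when all pairwise compatibility conditions hold.
Pairwise compatibility: gcd(m_i, m_j) must divide a_i - a_j for every pair.
Merge one congruence at a time:
  Start: x ≡ 5 (mod 12).
  Combine with x ≡ 7 (mod 10): gcd(12, 10) = 2; 7 - 5 = 2, which IS divisible by 2, so compatible.
    Write x = 5 + 12·t and substitute into x ≡ 7 (mod 10): 12·t ≡ 7 − 5 = 2 (mod 10).
    Divide the congruence (and modulus) by g = 2: 6·t ≡ 1 (mod 5).
    Reduce coefficients mod 5: 1·t ≡ 1 (mod 5).
    So t ≡ 1 (mod 5).
    Then x = 5 + 12·1 = 17, valid modulo lcm(12, 10) = 60: x ≡ 17 (mod 60).
  Combine with x ≡ 17 (mod 20): gcd(60, 20) = 20; 17 - 17 = 0, which IS divisible by 20, so compatible.
    Write x = 17 + 60·t and substitute into x ≡ 17 (mod 20): 60·t ≡ 17 − 17 = 0 (mod 20).
    Divide the congruence (and modulus) by g = 20: 3·t ≡ 0 (mod 1).
    Modulo 1 every t works; take t = 0.
    Then x = 17 + 60·0 = 17, valid modulo lcm(60, 20) = 60: x ≡ 17 (mod 60).
Verify: 17 mod 12 = 5, 17 mod 10 = 7, 17 mod 20 = 17.

x ≡ 17 (mod 60).


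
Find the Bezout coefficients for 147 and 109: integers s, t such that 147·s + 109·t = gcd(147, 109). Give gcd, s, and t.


Euclidean algorithm on (147, 109) — divide until remainder is 0:
  147 = 1 · 109 + 38
  109 = 2 · 38 + 33
  38 = 1 · 33 + 5
  33 = 6 · 5 + 3
  5 = 1 · 3 + 2
  3 = 1 · 2 + 1
  2 = 2 · 1 + 0
gcd(147, 109) = 1.
Track Bezout coefficients alongside the remainders: start with r₀ = 147 = a·1 + b·0 (s = 1, t = 0) and r₁ = 109 = a·0 + b·1 (s = 0, t = 1); each new remainder r_{k+1} = r_{k-1} − q_k·r_k inherits s_{k+1} = s_{k-1} − q_k·s_k, t_{k+1} = t_{k-1} − q_k·t_k, so r_k = a·s_k + b·t_k at every step:
  q = 1: r = 38, s = 1 − 1·0 = 1, t = 0 − 1·1 = -1  (check: 147·1 + 109·(-1) = 38)
  q = 2: r = 33, s = 0 − 2·1 = -2, t = 1 − 2·(-1) = 3  (check: 147·(-2) + 109·3 = 33)
  q = 1: r = 5, s = 1 − 1·(-2) = 3, t = -1 − 1·3 = -4  (check: 147·3 + 109·(-4) = 5)
  q = 6: r = 3, s = -2 − 6·3 = -20, t = 3 − 6·(-4) = 27  (check: 147·(-20) + 109·27 = 3)
  q = 1: r = 2, s = 3 − 1·(-20) = 23, t = -4 − 1·27 = -31  (check: 147·23 + 109·(-31) = 2)
  q = 1: r = 1, s = -20 − 1·23 = -43, t = 27 − 1·(-31) = 58  (check: 147·(-43) + 109·58 = 1)
The row with r = 1 (the gcd) gives the Bezout coefficients s = -43, t = 58.
Result: 147 · (-43) + 109 · (58) = 1.

gcd(147, 109) = 1; s = -43, t = 58 (check: 147·(-43) + 109·58 = 1).


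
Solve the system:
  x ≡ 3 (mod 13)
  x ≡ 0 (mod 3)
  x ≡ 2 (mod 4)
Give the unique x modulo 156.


Moduli 13, 3, 4 are pairwise coprime; by CRT there is a unique solution modulo M = 13 · 3 · 4 = 156.
Solve pairwise, accumulating the modulus:
  Start with x ≡ 3 (mod 13).
  Combine with x ≡ 0 (mod 3): since gcd(13, 3) = 1, we get a unique residue mod 39.
    Write x = 3 + 13·t and substitute into x ≡ 0 (mod 3): 13·t ≡ 0 − 3 = -3 (mod 3).
    Reduce coefficients mod 3: 1·t ≡ 0 (mod 3).
    So t ≡ 0 (mod 3).
    Then x = 3 + 13·0 = 3, valid modulo lcm(13, 3) = 39: x ≡ 3 (mod 39).
  Combine with x ≡ 2 (mod 4): since gcd(39, 4) = 1, we get a unique residue mod 156.
    Write x = 3 + 39·t and substitute into x ≡ 2 (mod 4): 39·t ≡ 2 − 3 = -1 (mod 4).
    Reduce coefficients mod 4: 3·t ≡ 3 (mod 4).
    The inverse of 3 mod 4 is 3 (since 3·3 = 9 = 2·4 + 1), so t ≡ 3·3 = 9 ≡ 1 (mod 4).
    Then x = 3 + 39·1 = 42, valid modulo lcm(39, 4) = 156: x ≡ 42 (mod 156).
Verify: 42 mod 13 = 3 ✓, 42 mod 3 = 0 ✓, 42 mod 4 = 2 ✓.

x ≡ 42 (mod 156).


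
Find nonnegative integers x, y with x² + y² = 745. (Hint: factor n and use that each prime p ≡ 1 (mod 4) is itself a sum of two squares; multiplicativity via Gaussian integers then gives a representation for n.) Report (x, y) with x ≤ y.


Step 1: Factor n = 745 = 5 · 149.
Step 2: Check the mod-4 condition on each prime factor: 5 ≡ 1 (mod 4), exponent 1; 149 ≡ 1 (mod 4), exponent 1.
All primes ≡ 3 (mod 4) appear to even exponent (or don't appear), so by the two-squares theorem n IS expressible as a sum of two squares.
Step 3: Build a representation. Here n = 5 · 149 is a product of primes ≡ 1 (mod 4). Each prime p ≡ 1 (mod 4) is itself a sum of two squares; find a² by testing p − a² for a perfect square:
  5: 5 − 1² = 4 = 2² ⇒ 5 = 1² + 2².
  149: 149 − 1² = 148, 149 − 2² = 145, 149 − 3² = 140, 149 − 4² = 133, 149 − 5² = 124, 149 − 6² = 113, 149 − 7² = 100 = 10² ⇒ 149 = 7² + 10².
  Combine using the Brahmagupta–Fibonacci identity (a² + b²)(c² + d²) = (ac − bd)² + (ad + bc)² = (ac + bd)² + (ad − bc)²:
  5 · 149 = 745: from (1² + 2²)(7² + 10²), take (1·7 − 2·10, 1·10 + 2·7) = (7 − 20, 10 + 14) = (-13, 24); dropping signs (only squares matter) gives (13, 24); check 13² + 24² = 169 + 576 = 745 ✓.
Step 4: Order so x ≤ y and verify: 13² + 24² = 169 + 576 = 745 = n. ✓

n = 745 = 13² + 24² (one valid representation with x ≤ y).


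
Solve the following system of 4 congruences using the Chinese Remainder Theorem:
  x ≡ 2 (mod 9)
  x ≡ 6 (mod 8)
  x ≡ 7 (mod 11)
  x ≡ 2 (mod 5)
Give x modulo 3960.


Product of moduli M = 9 · 8 · 11 · 5 = 3960.
Merge one congruence at a time:
  Start: x ≡ 2 (mod 9).
  Combine with x ≡ 6 (mod 8); new modulus lcm = 72.
    Write x = 2 + 9·t and substitute into x ≡ 6 (mod 8): 9·t ≡ 6 − 2 = 4 (mod 8).
    Reduce coefficients mod 8: 1·t ≡ 4 (mod 8).
    So t ≡ 4 (mod 8).
    Then x = 2 + 9·4 = 38, valid modulo lcm(9, 8) = 72: x ≡ 38 (mod 72).
  Combine with x ≡ 7 (mod 11); new modulus lcm = 792.
    Write x = 38 + 72·t and substitute into x ≡ 7 (mod 11): 72·t ≡ 7 − 38 = -31 (mod 11).
    Reduce coefficients mod 11: 6·t ≡ 2 (mod 11).
    The inverse of 6 mod 11 is 2 (since 6·2 = 12 = 1·11 + 1), so t ≡ 2·2 = 4 ≡ 4 (mod 11).
    Then x = 38 + 72·4 = 326, valid modulo lcm(72, 11) = 792: x ≡ 326 (mod 792).
  Combine with x ≡ 2 (mod 5); new modulus lcm = 3960.
    Write x = 326 + 792·t and substitute into x ≡ 2 (mod 5): 792·t ≡ 2 − 326 = -324 (mod 5).
    Reduce coefficients mod 5: 2·t ≡ 1 (mod 5).
    The inverse of 2 mod 5 is 3 (since 2·3 = 6 = 1·5 + 1), so t ≡ 3·1 = 3 ≡ 3 (mod 5).
    Then x = 326 + 792·3 = 2702, valid modulo lcm(792, 5) = 3960: x ≡ 2702 (mod 3960).
Verify against each original: 2702 mod 9 = 2, 2702 mod 8 = 6, 2702 mod 11 = 7, 2702 mod 5 = 2.

x ≡ 2702 (mod 3960).


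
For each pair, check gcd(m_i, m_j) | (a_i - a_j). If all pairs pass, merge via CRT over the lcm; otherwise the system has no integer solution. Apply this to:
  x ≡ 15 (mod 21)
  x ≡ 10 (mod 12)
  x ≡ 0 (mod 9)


Moduli 21, 12, 9 are not pairwise coprime, so CRT works modulo lcm(m_i) when all pairwise compatibility conditions hold.
Pairwise compatibility: gcd(m_i, m_j) must divide a_i - a_j for every pair.
Merge one congruence at a time:
  Start: x ≡ 15 (mod 21).
  Combine with x ≡ 10 (mod 12): gcd(21, 12) = 3, and 10 - 15 = -5 is NOT divisible by 3.
    ⇒ system is inconsistent (no integer solution).

No solution (the system is inconsistent).


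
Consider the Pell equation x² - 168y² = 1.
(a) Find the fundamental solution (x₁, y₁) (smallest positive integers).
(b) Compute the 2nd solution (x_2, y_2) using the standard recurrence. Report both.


Step 1: Find the fundamental solution (x₁, y₁) of x² - 168y² = 1.
  Expand √168 as a continued fraction. a₀ = ⌊√168⌋ = 12; iterate m_{k+1} = d_k·a_k − m_k, d_{k+1} = (168 − m_{k+1}²)/d_k, a_{k+1} = ⌊(a₀ + m_{k+1})/d_{k+1}⌋ (starting m₀ = 0, d₀ = 1), with convergents p_k = a_k·p_{k-1} + p_{k-2}, q_k = a_k·q_{k-1} + q_{k-2} (p₋₁ = 1, q₋₁ = 0):
  k = 0: a₀ = 12; p₀/q₀ = 12/1; p₀² − 168·q₀² = 144 − 168 = -24.
  k = 1: m = 12, d = 24, a = ⌊(12 + 12)/24⌋ = 1; p/q = (1·12 + 1)/(1·1 + 0) = 13/1; p² − 168·q² = 169 − 168 = 1.
  The first convergent with p² − 168·q² = 1 gives the fundamental solution (x₁, y₁) = (13, 1).
Step 2: Apply the recurrence (x_{n+1}, y_{n+1}) = (x₁x_n + 168y₁y_n, x₁y_n + y₁x_n) repeatedly.
  From (x_1, y_1) = (13, 1): x_2 = 13·13 + 168·1·1 = 337; y_2 = 13·1 + 1·13 = 26.
Step 3: Verify x_2² - 168·y_2² = 113569 - 113568 = 1 (should be 1). ✓

(x_1, y_1) = (13, 1); (x_2, y_2) = (337, 26).


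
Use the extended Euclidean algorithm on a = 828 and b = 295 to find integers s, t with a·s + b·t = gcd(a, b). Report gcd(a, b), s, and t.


Euclidean algorithm on (828, 295) — divide until remainder is 0:
  828 = 2 · 295 + 238
  295 = 1 · 238 + 57
  238 = 4 · 57 + 10
  57 = 5 · 10 + 7
  10 = 1 · 7 + 3
  7 = 2 · 3 + 1
  3 = 3 · 1 + 0
gcd(828, 295) = 1.
Track Bezout coefficients alongside the remainders: start with r₀ = 828 = a·1 + b·0 (s = 1, t = 0) and r₁ = 295 = a·0 + b·1 (s = 0, t = 1); each new remainder r_{k+1} = r_{k-1} − q_k·r_k inherits s_{k+1} = s_{k-1} − q_k·s_k, t_{k+1} = t_{k-1} − q_k·t_k, so r_k = a·s_k + b·t_k at every step:
  q = 2: r = 238, s = 1 − 2·0 = 1, t = 0 − 2·1 = -2  (check: 828·1 + 295·(-2) = 238)
  q = 1: r = 57, s = 0 − 1·1 = -1, t = 1 − 1·(-2) = 3  (check: 828·(-1) + 295·3 = 57)
  q = 4: r = 10, s = 1 − 4·(-1) = 5, t = -2 − 4·3 = -14  (check: 828·5 + 295·(-14) = 10)
  q = 5: r = 7, s = -1 − 5·5 = -26, t = 3 − 5·(-14) = 73  (check: 828·(-26) + 295·73 = 7)
  q = 1: r = 3, s = 5 − 1·(-26) = 31, t = -14 − 1·73 = -87  (check: 828·31 + 295·(-87) = 3)
  q = 2: r = 1, s = -26 − 2·31 = -88, t = 73 − 2·(-87) = 247  (check: 828·(-88) + 295·247 = 1)
The row with r = 1 (the gcd) gives the Bezout coefficients s = -88, t = 247.
Result: 828 · (-88) + 295 · (247) = 1.

gcd(828, 295) = 1; s = -88, t = 247 (check: 828·(-88) + 295·247 = 1).


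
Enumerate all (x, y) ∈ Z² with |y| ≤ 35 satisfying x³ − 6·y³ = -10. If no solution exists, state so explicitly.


The equation is x³ - 6y³ = -10. For fixed y, x³ = 6·y³ − 10, so a solution requires the RHS to be a perfect cube.
Strategy: iterate y from -35 to 35, compute RHS = 6·y³ − 10, and check whether it is a (positive or negative) perfect cube.
Check small values of y:
  y = 0: RHS = -10 is not a perfect cube.
  y = 1: RHS = -4 is not a perfect cube.
  y = -1: RHS = -16 is not a perfect cube.
  y = 2: RHS = 38 is not a perfect cube.
  y = -2: RHS = -58 is not a perfect cube.
  y = 3: RHS = 152 is not a perfect cube.
  y = -3: RHS = -172 is not a perfect cube.
Continuing the search up to |y| = 35 finds no solutions either.
No (x, y) in the scanned range satisfies the equation.

No integer solutions with |y| ≤ 35.


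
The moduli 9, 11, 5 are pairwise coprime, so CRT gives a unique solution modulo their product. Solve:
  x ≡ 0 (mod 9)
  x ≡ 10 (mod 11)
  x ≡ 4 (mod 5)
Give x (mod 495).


Moduli 9, 11, 5 are pairwise coprime; by CRT there is a unique solution modulo M = 9 · 11 · 5 = 495.
Solve pairwise, accumulating the modulus:
  Start with x ≡ 0 (mod 9).
  Combine with x ≡ 10 (mod 11): since gcd(9, 11) = 1, we get a unique residue mod 99.
    Write x = 0 + 9·t and substitute into x ≡ 10 (mod 11): 9·t ≡ 10 − 0 = 10 (mod 11).
    The inverse of 9 mod 11 is 5 (since 9·5 = 45 = 4·11 + 1), so t ≡ 5·10 = 50 ≡ 6 (mod 11).
    Then x = 0 + 9·6 = 54, valid modulo lcm(9, 11) = 99: x ≡ 54 (mod 99).
  Combine with x ≡ 4 (mod 5): since gcd(99, 5) = 1, we get a unique residue mod 495.
    Write x = 54 + 99·t and substitute into x ≡ 4 (mod 5): 99·t ≡ 4 − 54 = -50 (mod 5).
    Reduce coefficients mod 5: 4·t ≡ 0 (mod 5).
    The inverse of 4 mod 5 is 4 (since 4·4 = 16 = 3·5 + 1), so t ≡ 4·0 = 0 ≡ 0 (mod 5).
    Then x = 54 + 99·0 = 54, valid modulo lcm(99, 5) = 495: x ≡ 54 (mod 495).
Verify: 54 mod 9 = 0 ✓, 54 mod 11 = 10 ✓, 54 mod 5 = 4 ✓.

x ≡ 54 (mod 495).


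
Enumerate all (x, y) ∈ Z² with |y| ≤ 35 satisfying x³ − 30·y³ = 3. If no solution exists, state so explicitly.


The equation is x³ - 30y³ = 3. For fixed y, x³ = 30·y³ + 3, so a solution requires the RHS to be a perfect cube.
Strategy: iterate y from -35 to 35, compute RHS = 30·y³ + 3, and check whether it is a (positive or negative) perfect cube.
Check small values of y:
  y = 0: RHS = 3 is not a perfect cube.
  y = 1: RHS = 33 is not a perfect cube.
  y = -1: RHS = -27 = (-3)³ ⇒ x = -3 works.
  y = 2: RHS = 243 is not a perfect cube.
  y = -2: RHS = -237 is not a perfect cube.
  y = 3: RHS = 813 is not a perfect cube.
  y = -3: RHS = -807 is not a perfect cube.
Continuing the search up to |y| = 35 finds no further solutions beyond those listed.
Collected solutions: (-3, -1).

Solutions (with |y| ≤ 35): (-3, -1).


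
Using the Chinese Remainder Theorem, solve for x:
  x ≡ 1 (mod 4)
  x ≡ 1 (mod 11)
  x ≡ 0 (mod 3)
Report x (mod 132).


Moduli 4, 11, 3 are pairwise coprime; by CRT there is a unique solution modulo M = 4 · 11 · 3 = 132.
Solve pairwise, accumulating the modulus:
  Start with x ≡ 1 (mod 4).
  Combine with x ≡ 1 (mod 11): since gcd(4, 11) = 1, we get a unique residue mod 44.
    Write x = 1 + 4·t and substitute into x ≡ 1 (mod 11): 4·t ≡ 1 − 1 = 0 (mod 11).
    The inverse of 4 mod 11 is 3 (since 4·3 = 12 = 1·11 + 1), so t ≡ 3·0 = 0 ≡ 0 (mod 11).
    Then x = 1 + 4·0 = 1, valid modulo lcm(4, 11) = 44: x ≡ 1 (mod 44).
  Combine with x ≡ 0 (mod 3): since gcd(44, 3) = 1, we get a unique residue mod 132.
    Write x = 1 + 44·t and substitute into x ≡ 0 (mod 3): 44·t ≡ 0 − 1 = -1 (mod 3).
    Reduce coefficients mod 3: 2·t ≡ 2 (mod 3).
    The inverse of 2 mod 3 is 2 (since 2·2 = 4 = 1·3 + 1), so t ≡ 2·2 = 4 ≡ 1 (mod 3).
    Then x = 1 + 44·1 = 45, valid modulo lcm(44, 3) = 132: x ≡ 45 (mod 132).
Verify: 45 mod 4 = 1 ✓, 45 mod 11 = 1 ✓, 45 mod 3 = 0 ✓.

x ≡ 45 (mod 132).
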